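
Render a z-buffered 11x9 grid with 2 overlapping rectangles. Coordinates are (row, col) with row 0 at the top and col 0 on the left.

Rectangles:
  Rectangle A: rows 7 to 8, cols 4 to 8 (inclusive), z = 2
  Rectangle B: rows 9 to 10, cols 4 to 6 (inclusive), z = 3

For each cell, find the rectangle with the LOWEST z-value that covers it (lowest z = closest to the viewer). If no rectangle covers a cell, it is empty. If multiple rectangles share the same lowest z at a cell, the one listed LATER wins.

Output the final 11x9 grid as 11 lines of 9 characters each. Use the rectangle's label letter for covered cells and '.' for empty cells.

.........
.........
.........
.........
.........
.........
.........
....AAAAA
....AAAAA
....BBB..
....BBB..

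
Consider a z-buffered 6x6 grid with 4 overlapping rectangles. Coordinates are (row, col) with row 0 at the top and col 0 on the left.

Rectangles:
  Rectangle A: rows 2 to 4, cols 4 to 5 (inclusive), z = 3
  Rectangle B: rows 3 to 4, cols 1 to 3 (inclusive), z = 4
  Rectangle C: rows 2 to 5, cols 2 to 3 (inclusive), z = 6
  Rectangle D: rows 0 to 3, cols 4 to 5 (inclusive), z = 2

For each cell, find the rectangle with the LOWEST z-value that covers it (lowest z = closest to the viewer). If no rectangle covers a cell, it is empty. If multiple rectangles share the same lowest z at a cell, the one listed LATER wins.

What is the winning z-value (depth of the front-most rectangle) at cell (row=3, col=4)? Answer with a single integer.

Check cell (3,4):
  A: rows 2-4 cols 4-5 z=3 -> covers; best now A (z=3)
  B: rows 3-4 cols 1-3 -> outside (col miss)
  C: rows 2-5 cols 2-3 -> outside (col miss)
  D: rows 0-3 cols 4-5 z=2 -> covers; best now D (z=2)
Winner: D at z=2

Answer: 2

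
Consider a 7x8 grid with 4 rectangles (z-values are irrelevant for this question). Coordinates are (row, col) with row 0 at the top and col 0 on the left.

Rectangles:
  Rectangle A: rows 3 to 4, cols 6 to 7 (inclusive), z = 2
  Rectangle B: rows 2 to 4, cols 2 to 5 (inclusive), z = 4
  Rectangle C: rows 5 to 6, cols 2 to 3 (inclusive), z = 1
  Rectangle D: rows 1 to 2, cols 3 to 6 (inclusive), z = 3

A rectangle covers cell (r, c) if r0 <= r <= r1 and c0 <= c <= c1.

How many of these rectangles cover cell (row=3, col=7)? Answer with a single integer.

Check cell (3,7):
  A: rows 3-4 cols 6-7 -> covers
  B: rows 2-4 cols 2-5 -> outside (col miss)
  C: rows 5-6 cols 2-3 -> outside (row miss)
  D: rows 1-2 cols 3-6 -> outside (row miss)
Count covering = 1

Answer: 1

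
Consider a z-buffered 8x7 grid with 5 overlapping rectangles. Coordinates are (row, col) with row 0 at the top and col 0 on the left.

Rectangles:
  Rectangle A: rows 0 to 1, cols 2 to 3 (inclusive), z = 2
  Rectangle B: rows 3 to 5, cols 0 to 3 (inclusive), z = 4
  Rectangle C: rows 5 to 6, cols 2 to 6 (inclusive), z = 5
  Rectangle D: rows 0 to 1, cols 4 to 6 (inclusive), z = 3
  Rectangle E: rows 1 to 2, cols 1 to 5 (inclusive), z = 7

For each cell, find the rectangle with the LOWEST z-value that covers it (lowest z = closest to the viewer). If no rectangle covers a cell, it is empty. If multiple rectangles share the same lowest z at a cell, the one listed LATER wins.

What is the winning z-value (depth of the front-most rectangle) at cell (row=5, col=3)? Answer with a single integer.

Check cell (5,3):
  A: rows 0-1 cols 2-3 -> outside (row miss)
  B: rows 3-5 cols 0-3 z=4 -> covers; best now B (z=4)
  C: rows 5-6 cols 2-6 z=5 -> covers; best now B (z=4)
  D: rows 0-1 cols 4-6 -> outside (row miss)
  E: rows 1-2 cols 1-5 -> outside (row miss)
Winner: B at z=4

Answer: 4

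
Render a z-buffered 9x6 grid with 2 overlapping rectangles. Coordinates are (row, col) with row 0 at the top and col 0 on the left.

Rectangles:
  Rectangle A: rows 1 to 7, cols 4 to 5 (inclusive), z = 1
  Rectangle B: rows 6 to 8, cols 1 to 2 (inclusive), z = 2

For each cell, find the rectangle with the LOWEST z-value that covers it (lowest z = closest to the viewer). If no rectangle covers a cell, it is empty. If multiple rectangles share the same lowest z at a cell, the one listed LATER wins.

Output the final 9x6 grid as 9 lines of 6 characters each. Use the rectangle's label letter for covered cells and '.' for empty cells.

......
....AA
....AA
....AA
....AA
....AA
.BB.AA
.BB.AA
.BB...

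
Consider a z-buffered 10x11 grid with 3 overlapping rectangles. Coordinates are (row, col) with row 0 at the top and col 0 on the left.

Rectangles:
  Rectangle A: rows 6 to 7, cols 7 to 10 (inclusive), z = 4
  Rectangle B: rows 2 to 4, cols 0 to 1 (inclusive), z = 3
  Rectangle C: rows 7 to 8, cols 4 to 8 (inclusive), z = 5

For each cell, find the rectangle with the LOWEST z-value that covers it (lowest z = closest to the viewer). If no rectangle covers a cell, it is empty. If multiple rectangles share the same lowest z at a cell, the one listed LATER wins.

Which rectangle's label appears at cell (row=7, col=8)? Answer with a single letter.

Check cell (7,8):
  A: rows 6-7 cols 7-10 z=4 -> covers; best now A (z=4)
  B: rows 2-4 cols 0-1 -> outside (row miss)
  C: rows 7-8 cols 4-8 z=5 -> covers; best now A (z=4)
Winner: A at z=4

Answer: A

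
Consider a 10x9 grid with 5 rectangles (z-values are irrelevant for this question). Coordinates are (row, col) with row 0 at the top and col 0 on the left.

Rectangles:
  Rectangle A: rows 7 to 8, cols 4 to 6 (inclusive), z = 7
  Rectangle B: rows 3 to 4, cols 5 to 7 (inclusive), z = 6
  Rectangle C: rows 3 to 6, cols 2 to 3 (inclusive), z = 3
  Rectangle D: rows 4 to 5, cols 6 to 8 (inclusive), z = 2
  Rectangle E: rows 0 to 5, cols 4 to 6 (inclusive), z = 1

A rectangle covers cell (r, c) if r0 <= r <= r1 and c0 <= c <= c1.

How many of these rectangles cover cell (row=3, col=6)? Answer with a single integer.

Check cell (3,6):
  A: rows 7-8 cols 4-6 -> outside (row miss)
  B: rows 3-4 cols 5-7 -> covers
  C: rows 3-6 cols 2-3 -> outside (col miss)
  D: rows 4-5 cols 6-8 -> outside (row miss)
  E: rows 0-5 cols 4-6 -> covers
Count covering = 2

Answer: 2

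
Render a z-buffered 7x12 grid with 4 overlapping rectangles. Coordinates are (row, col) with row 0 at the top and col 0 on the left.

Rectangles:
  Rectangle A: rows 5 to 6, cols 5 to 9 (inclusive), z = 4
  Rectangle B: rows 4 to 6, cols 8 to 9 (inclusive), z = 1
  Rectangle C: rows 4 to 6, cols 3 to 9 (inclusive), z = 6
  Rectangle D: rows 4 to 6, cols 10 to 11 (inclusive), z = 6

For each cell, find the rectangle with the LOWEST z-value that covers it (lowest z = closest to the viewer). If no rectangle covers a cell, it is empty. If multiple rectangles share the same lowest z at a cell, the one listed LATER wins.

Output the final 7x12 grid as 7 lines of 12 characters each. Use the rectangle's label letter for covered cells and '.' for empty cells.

............
............
............
............
...CCCCCBBDD
...CCAAABBDD
...CCAAABBDD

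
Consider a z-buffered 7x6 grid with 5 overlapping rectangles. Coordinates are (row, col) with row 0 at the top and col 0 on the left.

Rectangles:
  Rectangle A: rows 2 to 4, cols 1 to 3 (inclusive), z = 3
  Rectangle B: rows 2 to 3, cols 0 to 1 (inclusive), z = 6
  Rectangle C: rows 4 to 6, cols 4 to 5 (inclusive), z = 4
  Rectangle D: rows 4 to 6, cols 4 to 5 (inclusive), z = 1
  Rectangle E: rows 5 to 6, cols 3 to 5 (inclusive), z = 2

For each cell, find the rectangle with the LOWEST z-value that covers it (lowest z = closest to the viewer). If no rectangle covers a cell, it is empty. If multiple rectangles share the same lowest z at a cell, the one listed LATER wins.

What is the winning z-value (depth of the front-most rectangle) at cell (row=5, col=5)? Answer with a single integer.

Check cell (5,5):
  A: rows 2-4 cols 1-3 -> outside (row miss)
  B: rows 2-3 cols 0-1 -> outside (row miss)
  C: rows 4-6 cols 4-5 z=4 -> covers; best now C (z=4)
  D: rows 4-6 cols 4-5 z=1 -> covers; best now D (z=1)
  E: rows 5-6 cols 3-5 z=2 -> covers; best now D (z=1)
Winner: D at z=1

Answer: 1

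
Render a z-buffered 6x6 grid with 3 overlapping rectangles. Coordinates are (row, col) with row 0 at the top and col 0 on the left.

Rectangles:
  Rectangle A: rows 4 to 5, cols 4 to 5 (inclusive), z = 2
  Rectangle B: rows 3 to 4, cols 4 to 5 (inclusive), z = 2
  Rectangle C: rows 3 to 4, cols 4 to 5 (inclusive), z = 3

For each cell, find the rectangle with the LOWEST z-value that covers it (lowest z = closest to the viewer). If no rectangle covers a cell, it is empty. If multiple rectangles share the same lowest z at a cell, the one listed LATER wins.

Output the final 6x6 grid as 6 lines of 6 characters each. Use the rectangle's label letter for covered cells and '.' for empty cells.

......
......
......
....BB
....BB
....AA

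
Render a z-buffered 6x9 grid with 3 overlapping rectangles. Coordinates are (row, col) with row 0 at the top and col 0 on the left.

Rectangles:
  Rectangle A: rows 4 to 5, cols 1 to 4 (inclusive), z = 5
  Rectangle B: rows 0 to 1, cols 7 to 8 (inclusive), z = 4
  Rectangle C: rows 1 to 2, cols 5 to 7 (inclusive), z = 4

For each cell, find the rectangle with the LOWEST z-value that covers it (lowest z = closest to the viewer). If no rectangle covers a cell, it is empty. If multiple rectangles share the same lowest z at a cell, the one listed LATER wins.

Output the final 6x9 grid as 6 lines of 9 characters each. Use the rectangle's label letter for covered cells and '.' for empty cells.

.......BB
.....CCCB
.....CCC.
.........
.AAAA....
.AAAA....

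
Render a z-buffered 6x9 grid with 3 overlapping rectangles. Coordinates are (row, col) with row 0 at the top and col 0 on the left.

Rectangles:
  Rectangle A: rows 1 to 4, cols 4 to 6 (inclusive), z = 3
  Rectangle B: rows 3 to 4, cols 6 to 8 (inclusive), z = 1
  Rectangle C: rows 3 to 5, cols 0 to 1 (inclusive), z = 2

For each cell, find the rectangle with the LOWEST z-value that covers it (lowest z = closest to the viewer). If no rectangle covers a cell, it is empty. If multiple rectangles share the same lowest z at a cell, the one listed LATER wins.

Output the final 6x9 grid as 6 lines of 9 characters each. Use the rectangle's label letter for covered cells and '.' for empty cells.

.........
....AAA..
....AAA..
CC..AABBB
CC..AABBB
CC.......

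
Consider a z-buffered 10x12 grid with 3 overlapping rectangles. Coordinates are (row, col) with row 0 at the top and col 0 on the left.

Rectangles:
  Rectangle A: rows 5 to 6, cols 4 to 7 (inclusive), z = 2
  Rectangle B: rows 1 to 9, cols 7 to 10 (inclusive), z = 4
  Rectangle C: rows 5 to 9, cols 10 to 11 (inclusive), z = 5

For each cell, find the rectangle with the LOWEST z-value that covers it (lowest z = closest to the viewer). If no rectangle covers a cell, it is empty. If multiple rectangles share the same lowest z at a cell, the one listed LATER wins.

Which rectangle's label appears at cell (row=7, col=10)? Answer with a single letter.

Check cell (7,10):
  A: rows 5-6 cols 4-7 -> outside (row miss)
  B: rows 1-9 cols 7-10 z=4 -> covers; best now B (z=4)
  C: rows 5-9 cols 10-11 z=5 -> covers; best now B (z=4)
Winner: B at z=4

Answer: B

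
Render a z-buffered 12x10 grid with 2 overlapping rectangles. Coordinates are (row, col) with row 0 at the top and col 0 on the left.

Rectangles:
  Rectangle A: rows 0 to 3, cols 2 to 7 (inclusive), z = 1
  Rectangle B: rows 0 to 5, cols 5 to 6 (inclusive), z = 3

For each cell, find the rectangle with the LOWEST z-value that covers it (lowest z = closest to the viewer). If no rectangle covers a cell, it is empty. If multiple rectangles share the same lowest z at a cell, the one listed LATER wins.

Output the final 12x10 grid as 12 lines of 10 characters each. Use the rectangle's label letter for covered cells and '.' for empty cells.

..AAAAAA..
..AAAAAA..
..AAAAAA..
..AAAAAA..
.....BB...
.....BB...
..........
..........
..........
..........
..........
..........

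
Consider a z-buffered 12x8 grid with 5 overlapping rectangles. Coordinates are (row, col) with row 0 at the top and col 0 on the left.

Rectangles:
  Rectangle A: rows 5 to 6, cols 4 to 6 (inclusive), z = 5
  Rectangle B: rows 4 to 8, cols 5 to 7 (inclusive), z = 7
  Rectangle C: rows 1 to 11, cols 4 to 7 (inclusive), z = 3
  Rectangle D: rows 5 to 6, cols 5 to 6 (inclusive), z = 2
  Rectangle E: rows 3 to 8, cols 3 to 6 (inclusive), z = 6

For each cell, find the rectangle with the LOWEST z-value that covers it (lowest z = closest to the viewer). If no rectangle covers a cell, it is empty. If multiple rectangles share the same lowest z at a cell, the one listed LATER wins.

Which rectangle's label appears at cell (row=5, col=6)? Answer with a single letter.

Answer: D

Derivation:
Check cell (5,6):
  A: rows 5-6 cols 4-6 z=5 -> covers; best now A (z=5)
  B: rows 4-8 cols 5-7 z=7 -> covers; best now A (z=5)
  C: rows 1-11 cols 4-7 z=3 -> covers; best now C (z=3)
  D: rows 5-6 cols 5-6 z=2 -> covers; best now D (z=2)
  E: rows 3-8 cols 3-6 z=6 -> covers; best now D (z=2)
Winner: D at z=2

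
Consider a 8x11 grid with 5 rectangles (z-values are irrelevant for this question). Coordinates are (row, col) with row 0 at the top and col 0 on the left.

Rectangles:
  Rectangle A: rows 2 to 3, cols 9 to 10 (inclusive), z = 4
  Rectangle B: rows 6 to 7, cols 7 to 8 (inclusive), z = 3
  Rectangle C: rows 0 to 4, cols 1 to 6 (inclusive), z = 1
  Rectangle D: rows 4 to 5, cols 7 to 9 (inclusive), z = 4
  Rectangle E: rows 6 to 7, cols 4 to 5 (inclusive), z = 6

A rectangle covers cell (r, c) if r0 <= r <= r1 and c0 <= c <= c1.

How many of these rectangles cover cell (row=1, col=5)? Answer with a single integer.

Check cell (1,5):
  A: rows 2-3 cols 9-10 -> outside (row miss)
  B: rows 6-7 cols 7-8 -> outside (row miss)
  C: rows 0-4 cols 1-6 -> covers
  D: rows 4-5 cols 7-9 -> outside (row miss)
  E: rows 6-7 cols 4-5 -> outside (row miss)
Count covering = 1

Answer: 1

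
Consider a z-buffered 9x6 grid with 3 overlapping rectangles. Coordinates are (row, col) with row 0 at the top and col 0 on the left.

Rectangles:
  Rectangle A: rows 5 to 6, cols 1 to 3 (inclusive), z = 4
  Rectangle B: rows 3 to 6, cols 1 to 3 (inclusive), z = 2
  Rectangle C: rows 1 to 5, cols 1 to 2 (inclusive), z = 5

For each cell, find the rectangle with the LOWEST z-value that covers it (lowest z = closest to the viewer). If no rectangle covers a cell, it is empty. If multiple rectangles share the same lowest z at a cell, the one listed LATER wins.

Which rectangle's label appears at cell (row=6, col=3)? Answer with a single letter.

Check cell (6,3):
  A: rows 5-6 cols 1-3 z=4 -> covers; best now A (z=4)
  B: rows 3-6 cols 1-3 z=2 -> covers; best now B (z=2)
  C: rows 1-5 cols 1-2 -> outside (row miss)
Winner: B at z=2

Answer: B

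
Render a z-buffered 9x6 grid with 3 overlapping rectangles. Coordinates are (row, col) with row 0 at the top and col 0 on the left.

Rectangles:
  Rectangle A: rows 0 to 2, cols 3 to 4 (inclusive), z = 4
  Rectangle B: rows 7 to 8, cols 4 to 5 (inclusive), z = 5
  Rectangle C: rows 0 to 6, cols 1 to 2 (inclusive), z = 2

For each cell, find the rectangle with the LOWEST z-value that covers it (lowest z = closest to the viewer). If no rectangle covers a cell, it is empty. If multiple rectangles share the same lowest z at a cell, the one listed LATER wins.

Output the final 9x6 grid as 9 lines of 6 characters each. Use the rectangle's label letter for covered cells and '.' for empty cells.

.CCAA.
.CCAA.
.CCAA.
.CC...
.CC...
.CC...
.CC...
....BB
....BB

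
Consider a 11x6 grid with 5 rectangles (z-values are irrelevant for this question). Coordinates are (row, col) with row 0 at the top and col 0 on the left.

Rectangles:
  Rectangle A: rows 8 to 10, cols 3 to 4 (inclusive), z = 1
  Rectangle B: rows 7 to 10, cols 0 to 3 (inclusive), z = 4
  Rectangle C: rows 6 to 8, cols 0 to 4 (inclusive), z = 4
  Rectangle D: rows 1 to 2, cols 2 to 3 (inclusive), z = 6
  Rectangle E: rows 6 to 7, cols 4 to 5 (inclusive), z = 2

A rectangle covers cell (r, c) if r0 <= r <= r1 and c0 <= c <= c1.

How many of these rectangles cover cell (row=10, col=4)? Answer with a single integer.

Answer: 1

Derivation:
Check cell (10,4):
  A: rows 8-10 cols 3-4 -> covers
  B: rows 7-10 cols 0-3 -> outside (col miss)
  C: rows 6-8 cols 0-4 -> outside (row miss)
  D: rows 1-2 cols 2-3 -> outside (row miss)
  E: rows 6-7 cols 4-5 -> outside (row miss)
Count covering = 1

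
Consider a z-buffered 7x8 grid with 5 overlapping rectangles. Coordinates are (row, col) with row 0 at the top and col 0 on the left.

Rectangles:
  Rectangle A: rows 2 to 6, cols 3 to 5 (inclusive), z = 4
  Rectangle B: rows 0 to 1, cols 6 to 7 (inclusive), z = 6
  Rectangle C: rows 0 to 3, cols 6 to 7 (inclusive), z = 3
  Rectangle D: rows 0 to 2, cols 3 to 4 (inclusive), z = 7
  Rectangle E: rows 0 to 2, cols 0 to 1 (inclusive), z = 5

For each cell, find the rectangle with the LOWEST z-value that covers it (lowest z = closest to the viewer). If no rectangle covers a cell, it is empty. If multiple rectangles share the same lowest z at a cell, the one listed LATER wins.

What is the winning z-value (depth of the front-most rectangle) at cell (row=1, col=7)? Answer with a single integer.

Check cell (1,7):
  A: rows 2-6 cols 3-5 -> outside (row miss)
  B: rows 0-1 cols 6-7 z=6 -> covers; best now B (z=6)
  C: rows 0-3 cols 6-7 z=3 -> covers; best now C (z=3)
  D: rows 0-2 cols 3-4 -> outside (col miss)
  E: rows 0-2 cols 0-1 -> outside (col miss)
Winner: C at z=3

Answer: 3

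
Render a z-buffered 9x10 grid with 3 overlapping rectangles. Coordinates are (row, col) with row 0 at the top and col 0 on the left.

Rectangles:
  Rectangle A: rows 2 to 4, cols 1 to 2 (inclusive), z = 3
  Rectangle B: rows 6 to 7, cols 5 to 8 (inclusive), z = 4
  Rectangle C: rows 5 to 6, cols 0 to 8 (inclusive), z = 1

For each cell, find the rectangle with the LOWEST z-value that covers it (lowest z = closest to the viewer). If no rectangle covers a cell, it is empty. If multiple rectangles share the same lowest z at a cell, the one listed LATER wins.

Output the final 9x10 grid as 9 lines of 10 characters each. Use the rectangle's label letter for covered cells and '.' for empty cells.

..........
..........
.AA.......
.AA.......
.AA.......
CCCCCCCCC.
CCCCCCCCC.
.....BBBB.
..........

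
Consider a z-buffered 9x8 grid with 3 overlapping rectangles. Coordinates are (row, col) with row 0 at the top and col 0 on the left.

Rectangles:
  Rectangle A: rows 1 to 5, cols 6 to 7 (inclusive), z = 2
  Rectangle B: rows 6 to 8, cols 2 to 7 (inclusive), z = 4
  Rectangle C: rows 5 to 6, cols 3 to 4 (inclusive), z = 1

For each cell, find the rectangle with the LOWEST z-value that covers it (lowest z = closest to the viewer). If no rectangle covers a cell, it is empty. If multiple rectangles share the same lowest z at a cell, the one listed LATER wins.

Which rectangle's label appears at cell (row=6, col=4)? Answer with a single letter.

Check cell (6,4):
  A: rows 1-5 cols 6-7 -> outside (row miss)
  B: rows 6-8 cols 2-7 z=4 -> covers; best now B (z=4)
  C: rows 5-6 cols 3-4 z=1 -> covers; best now C (z=1)
Winner: C at z=1

Answer: C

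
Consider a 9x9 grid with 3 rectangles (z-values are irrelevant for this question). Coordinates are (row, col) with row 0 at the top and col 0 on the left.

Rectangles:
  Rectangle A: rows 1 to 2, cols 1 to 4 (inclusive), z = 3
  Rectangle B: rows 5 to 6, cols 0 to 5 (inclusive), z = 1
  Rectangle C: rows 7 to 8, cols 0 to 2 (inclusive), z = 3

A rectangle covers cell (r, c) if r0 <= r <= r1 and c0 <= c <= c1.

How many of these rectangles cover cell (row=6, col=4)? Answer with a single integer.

Check cell (6,4):
  A: rows 1-2 cols 1-4 -> outside (row miss)
  B: rows 5-6 cols 0-5 -> covers
  C: rows 7-8 cols 0-2 -> outside (row miss)
Count covering = 1

Answer: 1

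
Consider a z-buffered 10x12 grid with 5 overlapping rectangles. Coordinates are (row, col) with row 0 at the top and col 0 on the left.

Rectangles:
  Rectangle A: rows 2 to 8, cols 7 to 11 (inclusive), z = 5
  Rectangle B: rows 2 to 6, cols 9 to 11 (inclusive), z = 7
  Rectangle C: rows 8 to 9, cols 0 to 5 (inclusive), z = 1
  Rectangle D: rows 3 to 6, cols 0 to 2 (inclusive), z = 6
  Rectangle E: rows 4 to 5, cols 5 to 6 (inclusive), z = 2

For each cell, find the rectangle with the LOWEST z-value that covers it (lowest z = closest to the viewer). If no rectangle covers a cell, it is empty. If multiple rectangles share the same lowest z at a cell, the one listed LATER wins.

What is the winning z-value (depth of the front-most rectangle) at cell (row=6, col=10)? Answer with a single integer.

Answer: 5

Derivation:
Check cell (6,10):
  A: rows 2-8 cols 7-11 z=5 -> covers; best now A (z=5)
  B: rows 2-6 cols 9-11 z=7 -> covers; best now A (z=5)
  C: rows 8-9 cols 0-5 -> outside (row miss)
  D: rows 3-6 cols 0-2 -> outside (col miss)
  E: rows 4-5 cols 5-6 -> outside (row miss)
Winner: A at z=5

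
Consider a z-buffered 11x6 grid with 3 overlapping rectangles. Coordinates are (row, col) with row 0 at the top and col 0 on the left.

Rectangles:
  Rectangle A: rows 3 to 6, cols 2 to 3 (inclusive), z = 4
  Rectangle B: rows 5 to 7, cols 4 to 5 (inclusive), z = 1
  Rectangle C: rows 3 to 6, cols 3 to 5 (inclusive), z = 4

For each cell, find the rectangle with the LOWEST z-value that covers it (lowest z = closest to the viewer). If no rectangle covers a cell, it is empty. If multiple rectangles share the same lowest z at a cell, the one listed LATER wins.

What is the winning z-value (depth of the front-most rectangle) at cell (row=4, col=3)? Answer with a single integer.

Check cell (4,3):
  A: rows 3-6 cols 2-3 z=4 -> covers; best now A (z=4)
  B: rows 5-7 cols 4-5 -> outside (row miss)
  C: rows 3-6 cols 3-5 z=4 -> covers; best now C (z=4)
Winner: C at z=4

Answer: 4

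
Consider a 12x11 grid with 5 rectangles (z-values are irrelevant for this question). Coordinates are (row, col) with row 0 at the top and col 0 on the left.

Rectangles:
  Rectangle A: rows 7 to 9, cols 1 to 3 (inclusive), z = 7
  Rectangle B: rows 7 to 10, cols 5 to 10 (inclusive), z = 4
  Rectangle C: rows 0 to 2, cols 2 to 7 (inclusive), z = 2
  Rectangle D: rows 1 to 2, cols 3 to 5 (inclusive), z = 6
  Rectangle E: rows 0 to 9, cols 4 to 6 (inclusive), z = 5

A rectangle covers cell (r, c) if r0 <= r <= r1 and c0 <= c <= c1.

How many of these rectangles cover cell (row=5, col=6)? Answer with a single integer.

Answer: 1

Derivation:
Check cell (5,6):
  A: rows 7-9 cols 1-3 -> outside (row miss)
  B: rows 7-10 cols 5-10 -> outside (row miss)
  C: rows 0-2 cols 2-7 -> outside (row miss)
  D: rows 1-2 cols 3-5 -> outside (row miss)
  E: rows 0-9 cols 4-6 -> covers
Count covering = 1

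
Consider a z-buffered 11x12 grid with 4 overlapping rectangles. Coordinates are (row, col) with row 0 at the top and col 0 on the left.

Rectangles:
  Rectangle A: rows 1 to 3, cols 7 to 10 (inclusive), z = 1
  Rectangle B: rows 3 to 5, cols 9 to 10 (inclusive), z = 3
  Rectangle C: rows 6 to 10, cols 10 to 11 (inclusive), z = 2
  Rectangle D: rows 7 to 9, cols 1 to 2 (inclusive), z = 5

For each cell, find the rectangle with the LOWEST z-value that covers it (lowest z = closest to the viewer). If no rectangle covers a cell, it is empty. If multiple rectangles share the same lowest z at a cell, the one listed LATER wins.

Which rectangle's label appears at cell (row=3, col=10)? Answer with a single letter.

Answer: A

Derivation:
Check cell (3,10):
  A: rows 1-3 cols 7-10 z=1 -> covers; best now A (z=1)
  B: rows 3-5 cols 9-10 z=3 -> covers; best now A (z=1)
  C: rows 6-10 cols 10-11 -> outside (row miss)
  D: rows 7-9 cols 1-2 -> outside (row miss)
Winner: A at z=1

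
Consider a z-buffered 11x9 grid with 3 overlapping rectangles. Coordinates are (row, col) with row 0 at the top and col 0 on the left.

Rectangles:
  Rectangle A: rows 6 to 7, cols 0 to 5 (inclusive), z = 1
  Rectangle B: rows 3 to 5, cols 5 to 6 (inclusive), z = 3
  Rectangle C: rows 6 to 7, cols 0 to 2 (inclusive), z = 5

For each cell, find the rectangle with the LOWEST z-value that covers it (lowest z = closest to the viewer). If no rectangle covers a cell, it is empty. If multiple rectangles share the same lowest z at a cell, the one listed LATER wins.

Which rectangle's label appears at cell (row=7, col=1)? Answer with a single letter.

Answer: A

Derivation:
Check cell (7,1):
  A: rows 6-7 cols 0-5 z=1 -> covers; best now A (z=1)
  B: rows 3-5 cols 5-6 -> outside (row miss)
  C: rows 6-7 cols 0-2 z=5 -> covers; best now A (z=1)
Winner: A at z=1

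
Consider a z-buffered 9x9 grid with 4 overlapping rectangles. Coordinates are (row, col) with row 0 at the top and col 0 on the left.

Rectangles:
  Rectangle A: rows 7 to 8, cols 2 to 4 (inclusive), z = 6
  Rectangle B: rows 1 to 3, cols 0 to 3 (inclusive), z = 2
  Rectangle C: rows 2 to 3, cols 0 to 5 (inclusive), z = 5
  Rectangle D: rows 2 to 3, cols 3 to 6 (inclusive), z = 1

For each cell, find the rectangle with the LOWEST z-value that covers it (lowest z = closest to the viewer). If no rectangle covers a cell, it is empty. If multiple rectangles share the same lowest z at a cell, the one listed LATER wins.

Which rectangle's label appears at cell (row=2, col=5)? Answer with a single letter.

Check cell (2,5):
  A: rows 7-8 cols 2-4 -> outside (row miss)
  B: rows 1-3 cols 0-3 -> outside (col miss)
  C: rows 2-3 cols 0-5 z=5 -> covers; best now C (z=5)
  D: rows 2-3 cols 3-6 z=1 -> covers; best now D (z=1)
Winner: D at z=1

Answer: D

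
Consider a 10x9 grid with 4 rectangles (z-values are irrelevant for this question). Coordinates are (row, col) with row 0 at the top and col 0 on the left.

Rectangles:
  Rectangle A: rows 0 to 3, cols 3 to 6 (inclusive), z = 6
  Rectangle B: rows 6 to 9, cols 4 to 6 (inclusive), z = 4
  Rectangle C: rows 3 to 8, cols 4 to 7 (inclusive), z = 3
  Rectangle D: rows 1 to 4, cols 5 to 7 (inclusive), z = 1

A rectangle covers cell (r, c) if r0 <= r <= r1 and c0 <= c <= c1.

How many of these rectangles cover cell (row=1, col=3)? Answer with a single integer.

Check cell (1,3):
  A: rows 0-3 cols 3-6 -> covers
  B: rows 6-9 cols 4-6 -> outside (row miss)
  C: rows 3-8 cols 4-7 -> outside (row miss)
  D: rows 1-4 cols 5-7 -> outside (col miss)
Count covering = 1

Answer: 1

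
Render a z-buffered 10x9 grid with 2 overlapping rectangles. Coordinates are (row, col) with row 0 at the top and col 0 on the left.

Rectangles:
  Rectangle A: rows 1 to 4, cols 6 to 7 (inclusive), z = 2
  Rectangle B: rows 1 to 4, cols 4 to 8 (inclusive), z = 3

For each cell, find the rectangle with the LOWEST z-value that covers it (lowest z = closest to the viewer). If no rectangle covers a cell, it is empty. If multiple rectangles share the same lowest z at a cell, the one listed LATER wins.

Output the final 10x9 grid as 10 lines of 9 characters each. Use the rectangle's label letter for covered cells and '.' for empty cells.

.........
....BBAAB
....BBAAB
....BBAAB
....BBAAB
.........
.........
.........
.........
.........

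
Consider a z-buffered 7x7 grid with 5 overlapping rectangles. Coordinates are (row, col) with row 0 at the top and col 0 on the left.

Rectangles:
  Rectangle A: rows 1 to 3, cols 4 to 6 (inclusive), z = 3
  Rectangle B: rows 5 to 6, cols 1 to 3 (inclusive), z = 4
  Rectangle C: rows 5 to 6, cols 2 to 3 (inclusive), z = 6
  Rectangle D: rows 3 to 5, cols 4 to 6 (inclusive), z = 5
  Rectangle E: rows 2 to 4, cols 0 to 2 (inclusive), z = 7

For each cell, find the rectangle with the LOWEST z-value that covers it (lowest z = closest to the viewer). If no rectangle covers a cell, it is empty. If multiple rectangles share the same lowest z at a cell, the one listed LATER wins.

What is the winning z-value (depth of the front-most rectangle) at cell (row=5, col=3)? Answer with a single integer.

Answer: 4

Derivation:
Check cell (5,3):
  A: rows 1-3 cols 4-6 -> outside (row miss)
  B: rows 5-6 cols 1-3 z=4 -> covers; best now B (z=4)
  C: rows 5-6 cols 2-3 z=6 -> covers; best now B (z=4)
  D: rows 3-5 cols 4-6 -> outside (col miss)
  E: rows 2-4 cols 0-2 -> outside (row miss)
Winner: B at z=4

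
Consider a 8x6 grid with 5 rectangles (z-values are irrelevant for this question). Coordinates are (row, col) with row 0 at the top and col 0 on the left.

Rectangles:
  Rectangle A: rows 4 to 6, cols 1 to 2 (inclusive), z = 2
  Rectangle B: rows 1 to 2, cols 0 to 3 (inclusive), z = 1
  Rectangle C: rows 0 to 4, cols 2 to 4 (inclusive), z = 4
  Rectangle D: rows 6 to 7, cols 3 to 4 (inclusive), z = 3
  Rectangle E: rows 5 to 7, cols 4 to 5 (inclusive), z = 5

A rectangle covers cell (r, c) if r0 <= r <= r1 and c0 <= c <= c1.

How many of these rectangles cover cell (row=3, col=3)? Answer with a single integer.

Check cell (3,3):
  A: rows 4-6 cols 1-2 -> outside (row miss)
  B: rows 1-2 cols 0-3 -> outside (row miss)
  C: rows 0-4 cols 2-4 -> covers
  D: rows 6-7 cols 3-4 -> outside (row miss)
  E: rows 5-7 cols 4-5 -> outside (row miss)
Count covering = 1

Answer: 1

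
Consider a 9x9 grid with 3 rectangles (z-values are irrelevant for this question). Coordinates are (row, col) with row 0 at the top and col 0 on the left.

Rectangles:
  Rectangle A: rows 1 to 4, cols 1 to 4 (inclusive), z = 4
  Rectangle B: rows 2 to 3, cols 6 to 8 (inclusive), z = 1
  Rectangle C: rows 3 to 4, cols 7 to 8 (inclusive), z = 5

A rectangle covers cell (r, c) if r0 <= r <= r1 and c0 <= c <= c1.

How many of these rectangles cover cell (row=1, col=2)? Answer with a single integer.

Check cell (1,2):
  A: rows 1-4 cols 1-4 -> covers
  B: rows 2-3 cols 6-8 -> outside (row miss)
  C: rows 3-4 cols 7-8 -> outside (row miss)
Count covering = 1

Answer: 1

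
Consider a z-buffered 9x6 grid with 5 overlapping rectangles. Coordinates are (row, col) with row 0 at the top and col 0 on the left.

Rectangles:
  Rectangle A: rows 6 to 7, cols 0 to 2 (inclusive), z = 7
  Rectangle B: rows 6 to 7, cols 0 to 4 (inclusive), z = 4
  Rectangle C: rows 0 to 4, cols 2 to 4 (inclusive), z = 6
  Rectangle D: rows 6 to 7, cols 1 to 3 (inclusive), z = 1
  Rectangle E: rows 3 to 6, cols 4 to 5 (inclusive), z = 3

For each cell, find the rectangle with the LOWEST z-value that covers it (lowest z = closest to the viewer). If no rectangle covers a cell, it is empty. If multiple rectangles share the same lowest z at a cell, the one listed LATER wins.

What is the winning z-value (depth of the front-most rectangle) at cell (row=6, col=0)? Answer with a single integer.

Check cell (6,0):
  A: rows 6-7 cols 0-2 z=7 -> covers; best now A (z=7)
  B: rows 6-7 cols 0-4 z=4 -> covers; best now B (z=4)
  C: rows 0-4 cols 2-4 -> outside (row miss)
  D: rows 6-7 cols 1-3 -> outside (col miss)
  E: rows 3-6 cols 4-5 -> outside (col miss)
Winner: B at z=4

Answer: 4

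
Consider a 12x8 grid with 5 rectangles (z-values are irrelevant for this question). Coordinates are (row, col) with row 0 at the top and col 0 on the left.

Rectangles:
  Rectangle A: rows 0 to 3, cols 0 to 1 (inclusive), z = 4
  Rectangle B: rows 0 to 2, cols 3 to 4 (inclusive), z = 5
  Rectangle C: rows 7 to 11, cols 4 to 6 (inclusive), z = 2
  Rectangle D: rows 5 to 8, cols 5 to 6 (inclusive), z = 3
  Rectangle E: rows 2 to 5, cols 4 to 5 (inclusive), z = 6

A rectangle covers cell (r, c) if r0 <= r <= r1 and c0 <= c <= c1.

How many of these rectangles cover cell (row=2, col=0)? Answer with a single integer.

Answer: 1

Derivation:
Check cell (2,0):
  A: rows 0-3 cols 0-1 -> covers
  B: rows 0-2 cols 3-4 -> outside (col miss)
  C: rows 7-11 cols 4-6 -> outside (row miss)
  D: rows 5-8 cols 5-6 -> outside (row miss)
  E: rows 2-5 cols 4-5 -> outside (col miss)
Count covering = 1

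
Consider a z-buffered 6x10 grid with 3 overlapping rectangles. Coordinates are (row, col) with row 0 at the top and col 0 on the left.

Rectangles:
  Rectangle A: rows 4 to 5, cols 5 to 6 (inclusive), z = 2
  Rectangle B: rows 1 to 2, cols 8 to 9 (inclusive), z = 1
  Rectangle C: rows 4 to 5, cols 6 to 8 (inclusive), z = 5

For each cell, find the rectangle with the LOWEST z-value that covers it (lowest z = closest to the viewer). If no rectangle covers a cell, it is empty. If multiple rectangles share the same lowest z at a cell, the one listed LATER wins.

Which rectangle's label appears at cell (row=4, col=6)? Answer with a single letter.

Answer: A

Derivation:
Check cell (4,6):
  A: rows 4-5 cols 5-6 z=2 -> covers; best now A (z=2)
  B: rows 1-2 cols 8-9 -> outside (row miss)
  C: rows 4-5 cols 6-8 z=5 -> covers; best now A (z=2)
Winner: A at z=2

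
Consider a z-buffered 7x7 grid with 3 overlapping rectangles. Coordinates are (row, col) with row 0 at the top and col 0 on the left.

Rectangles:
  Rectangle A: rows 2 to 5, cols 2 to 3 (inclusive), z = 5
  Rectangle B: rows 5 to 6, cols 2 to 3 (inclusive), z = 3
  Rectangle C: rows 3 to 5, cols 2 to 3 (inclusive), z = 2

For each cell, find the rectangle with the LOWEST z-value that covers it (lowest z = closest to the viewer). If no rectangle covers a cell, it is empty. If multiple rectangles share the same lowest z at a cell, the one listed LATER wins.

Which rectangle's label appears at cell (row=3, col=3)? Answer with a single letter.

Check cell (3,3):
  A: rows 2-5 cols 2-3 z=5 -> covers; best now A (z=5)
  B: rows 5-6 cols 2-3 -> outside (row miss)
  C: rows 3-5 cols 2-3 z=2 -> covers; best now C (z=2)
Winner: C at z=2

Answer: C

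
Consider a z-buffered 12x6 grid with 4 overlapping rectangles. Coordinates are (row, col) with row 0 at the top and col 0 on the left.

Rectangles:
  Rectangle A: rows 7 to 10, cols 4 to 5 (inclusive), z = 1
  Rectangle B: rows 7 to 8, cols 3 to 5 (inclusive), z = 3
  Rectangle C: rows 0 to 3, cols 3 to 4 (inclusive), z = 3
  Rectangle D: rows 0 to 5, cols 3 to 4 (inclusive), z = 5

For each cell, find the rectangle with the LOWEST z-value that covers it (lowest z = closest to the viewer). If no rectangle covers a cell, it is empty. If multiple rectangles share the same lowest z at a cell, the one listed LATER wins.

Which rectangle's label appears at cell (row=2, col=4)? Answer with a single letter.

Check cell (2,4):
  A: rows 7-10 cols 4-5 -> outside (row miss)
  B: rows 7-8 cols 3-5 -> outside (row miss)
  C: rows 0-3 cols 3-4 z=3 -> covers; best now C (z=3)
  D: rows 0-5 cols 3-4 z=5 -> covers; best now C (z=3)
Winner: C at z=3

Answer: C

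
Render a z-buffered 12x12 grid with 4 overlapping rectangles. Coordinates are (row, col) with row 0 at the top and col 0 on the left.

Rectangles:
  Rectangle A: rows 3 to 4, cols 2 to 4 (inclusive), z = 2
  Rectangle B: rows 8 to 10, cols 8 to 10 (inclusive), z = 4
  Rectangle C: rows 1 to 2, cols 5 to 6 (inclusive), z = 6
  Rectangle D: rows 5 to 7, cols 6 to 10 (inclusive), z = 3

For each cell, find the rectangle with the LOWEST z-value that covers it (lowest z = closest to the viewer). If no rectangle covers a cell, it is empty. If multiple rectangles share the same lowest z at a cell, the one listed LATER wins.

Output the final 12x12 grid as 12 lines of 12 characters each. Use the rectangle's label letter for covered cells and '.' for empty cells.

............
.....CC.....
.....CC.....
..AAA.......
..AAA.......
......DDDDD.
......DDDDD.
......DDDDD.
........BBB.
........BBB.
........BBB.
............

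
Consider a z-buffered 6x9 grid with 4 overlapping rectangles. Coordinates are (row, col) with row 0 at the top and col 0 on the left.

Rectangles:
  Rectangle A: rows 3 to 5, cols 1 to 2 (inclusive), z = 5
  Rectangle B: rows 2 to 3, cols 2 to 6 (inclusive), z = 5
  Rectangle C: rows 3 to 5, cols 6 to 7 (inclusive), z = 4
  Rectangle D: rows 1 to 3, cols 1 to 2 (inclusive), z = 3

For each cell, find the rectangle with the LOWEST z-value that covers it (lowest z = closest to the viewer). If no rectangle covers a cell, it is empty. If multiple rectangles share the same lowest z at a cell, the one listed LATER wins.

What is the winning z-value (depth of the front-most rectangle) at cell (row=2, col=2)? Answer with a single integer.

Answer: 3

Derivation:
Check cell (2,2):
  A: rows 3-5 cols 1-2 -> outside (row miss)
  B: rows 2-3 cols 2-6 z=5 -> covers; best now B (z=5)
  C: rows 3-5 cols 6-7 -> outside (row miss)
  D: rows 1-3 cols 1-2 z=3 -> covers; best now D (z=3)
Winner: D at z=3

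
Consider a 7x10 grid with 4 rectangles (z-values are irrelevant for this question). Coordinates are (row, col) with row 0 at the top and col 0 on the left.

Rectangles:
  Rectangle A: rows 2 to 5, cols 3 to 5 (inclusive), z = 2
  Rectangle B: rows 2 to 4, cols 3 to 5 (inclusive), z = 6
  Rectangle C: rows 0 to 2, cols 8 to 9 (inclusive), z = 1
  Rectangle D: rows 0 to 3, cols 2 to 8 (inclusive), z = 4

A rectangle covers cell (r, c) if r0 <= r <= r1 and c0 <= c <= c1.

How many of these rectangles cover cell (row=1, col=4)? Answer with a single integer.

Check cell (1,4):
  A: rows 2-5 cols 3-5 -> outside (row miss)
  B: rows 2-4 cols 3-5 -> outside (row miss)
  C: rows 0-2 cols 8-9 -> outside (col miss)
  D: rows 0-3 cols 2-8 -> covers
Count covering = 1

Answer: 1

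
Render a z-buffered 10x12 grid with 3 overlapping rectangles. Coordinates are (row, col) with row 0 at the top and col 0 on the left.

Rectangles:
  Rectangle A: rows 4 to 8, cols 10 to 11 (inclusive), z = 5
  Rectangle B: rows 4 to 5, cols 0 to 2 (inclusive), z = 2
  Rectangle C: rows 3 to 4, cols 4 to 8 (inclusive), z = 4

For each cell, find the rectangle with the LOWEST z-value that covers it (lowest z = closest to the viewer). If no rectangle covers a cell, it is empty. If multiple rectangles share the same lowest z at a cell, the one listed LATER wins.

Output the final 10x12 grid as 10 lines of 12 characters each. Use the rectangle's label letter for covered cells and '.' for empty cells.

............
............
............
....CCCCC...
BBB.CCCCC.AA
BBB.......AA
..........AA
..........AA
..........AA
............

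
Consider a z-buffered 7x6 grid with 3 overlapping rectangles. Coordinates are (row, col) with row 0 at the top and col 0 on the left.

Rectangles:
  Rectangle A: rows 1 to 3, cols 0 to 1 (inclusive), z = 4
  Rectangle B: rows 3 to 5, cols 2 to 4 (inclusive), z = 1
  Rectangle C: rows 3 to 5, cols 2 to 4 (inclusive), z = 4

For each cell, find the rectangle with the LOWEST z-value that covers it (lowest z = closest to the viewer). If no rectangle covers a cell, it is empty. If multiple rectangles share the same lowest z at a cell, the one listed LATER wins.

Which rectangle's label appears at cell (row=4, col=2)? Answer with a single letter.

Answer: B

Derivation:
Check cell (4,2):
  A: rows 1-3 cols 0-1 -> outside (row miss)
  B: rows 3-5 cols 2-4 z=1 -> covers; best now B (z=1)
  C: rows 3-5 cols 2-4 z=4 -> covers; best now B (z=1)
Winner: B at z=1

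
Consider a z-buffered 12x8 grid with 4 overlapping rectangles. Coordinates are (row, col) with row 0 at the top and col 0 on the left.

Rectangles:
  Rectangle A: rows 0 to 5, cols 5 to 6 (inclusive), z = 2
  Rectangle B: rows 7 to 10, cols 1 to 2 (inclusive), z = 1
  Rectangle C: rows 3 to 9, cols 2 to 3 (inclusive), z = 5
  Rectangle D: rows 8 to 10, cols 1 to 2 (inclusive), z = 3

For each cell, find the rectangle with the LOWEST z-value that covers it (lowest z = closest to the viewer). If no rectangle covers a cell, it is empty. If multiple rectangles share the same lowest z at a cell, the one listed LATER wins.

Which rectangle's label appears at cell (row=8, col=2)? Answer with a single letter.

Check cell (8,2):
  A: rows 0-5 cols 5-6 -> outside (row miss)
  B: rows 7-10 cols 1-2 z=1 -> covers; best now B (z=1)
  C: rows 3-9 cols 2-3 z=5 -> covers; best now B (z=1)
  D: rows 8-10 cols 1-2 z=3 -> covers; best now B (z=1)
Winner: B at z=1

Answer: B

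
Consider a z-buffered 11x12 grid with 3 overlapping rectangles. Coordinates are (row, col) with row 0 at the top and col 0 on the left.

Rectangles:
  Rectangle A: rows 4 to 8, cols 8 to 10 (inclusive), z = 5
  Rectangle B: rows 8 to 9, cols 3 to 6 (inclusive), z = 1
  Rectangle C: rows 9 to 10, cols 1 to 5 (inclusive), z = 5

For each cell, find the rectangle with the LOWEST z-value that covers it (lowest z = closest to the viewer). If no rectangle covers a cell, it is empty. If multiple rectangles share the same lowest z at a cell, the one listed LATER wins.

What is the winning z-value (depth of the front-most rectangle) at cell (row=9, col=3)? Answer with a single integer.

Check cell (9,3):
  A: rows 4-8 cols 8-10 -> outside (row miss)
  B: rows 8-9 cols 3-6 z=1 -> covers; best now B (z=1)
  C: rows 9-10 cols 1-5 z=5 -> covers; best now B (z=1)
Winner: B at z=1

Answer: 1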